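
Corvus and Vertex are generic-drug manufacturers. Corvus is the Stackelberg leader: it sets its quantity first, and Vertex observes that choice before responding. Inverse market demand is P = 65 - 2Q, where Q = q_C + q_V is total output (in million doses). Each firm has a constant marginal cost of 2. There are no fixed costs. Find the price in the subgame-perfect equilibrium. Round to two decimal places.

The follower Vertex best-responds to any q_C: π_V = (65 - 2Q)q_V - 2q_V.
Follower FOC: 63 - 2q_C - 4q_V = 0, so q_V(q_C) = (63 - 2q_C)/4.
Corvus substitutes q_V(q_C) into its own profit: π_C = q_C(65 - 2q_C - (63 - 2q_C)/2) - 2q_C = (67/2 - q_C)q_C - 2q_C.
Leader FOC: 63/2 - 2q_C = 0, so q_C = 63/4.
Then q_V = (63 - 2·(63/4))/4 = 63/8.
Total output Q = 189/8, so price P = 65 - 2·(189/8) = 71/4.

17.75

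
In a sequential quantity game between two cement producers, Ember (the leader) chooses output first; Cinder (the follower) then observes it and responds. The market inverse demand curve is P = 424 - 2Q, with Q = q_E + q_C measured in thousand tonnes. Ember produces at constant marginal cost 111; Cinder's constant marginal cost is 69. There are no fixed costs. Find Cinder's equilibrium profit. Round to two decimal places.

Solve by backward induction. Given q_E, the follower Cinder maximises π_C = (424 - 2q_E - 2q_C)q_C - 69q_C.
Follower FOC: 355 - 2q_E - 4q_C = 0, so q_C(q_E) = (355 - 2q_E)/4.
The leader anticipates this reaction. Substituting into P = 424 - 2Q gives P = 493/2 - q_E, so π_E = (493/2 - q_E)q_E - 111q_E.
Leader FOC: 271/2 - 2q_E = 0, so q_E = 271/4.
Then q_C = (355 - 2·(271/4))/4 = 439/8.
Price P = 424 - 2·(981/8) = 715/4.
Cinder's profit: (715/4 - 69)·(439/8) = 6022.5313.

6022.53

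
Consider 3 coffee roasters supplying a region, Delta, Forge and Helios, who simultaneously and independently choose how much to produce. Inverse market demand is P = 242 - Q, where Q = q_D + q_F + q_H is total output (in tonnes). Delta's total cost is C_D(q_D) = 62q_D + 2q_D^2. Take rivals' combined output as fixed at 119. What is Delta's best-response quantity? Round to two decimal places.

With rivals' combined output fixed at 119, Delta's profit is π_D = (242 - 119 - q_D)q_D - (62q_D + 2q_D²) = (123 - q_D)q_D - (62q_D + 2q_D²).
∂π_D/∂q_D = 61 - 6q_D = 0, so q_D = 61/6.

10.17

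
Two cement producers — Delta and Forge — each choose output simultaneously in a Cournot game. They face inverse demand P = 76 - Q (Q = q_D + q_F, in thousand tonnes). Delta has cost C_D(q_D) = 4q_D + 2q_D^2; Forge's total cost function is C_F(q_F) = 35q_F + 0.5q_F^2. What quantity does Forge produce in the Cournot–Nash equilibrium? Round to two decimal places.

Delta's profit: π_D = (76 - Q)q_D - (4q_D + 2q_D²). Setting ∂π_D/∂q_D = 0: 72 - 6q_D - (q_F) = 0.
Forge's first-order condition: 41 - 3q_F - (q_D) = 0.
Rearranging gives the reaction functions q_D = (72 - q_F)/6 and q_F = (41 - q_D)/3.
Substituting one into the other gives q_D = 175/17 and q_F = 174/17.

10.24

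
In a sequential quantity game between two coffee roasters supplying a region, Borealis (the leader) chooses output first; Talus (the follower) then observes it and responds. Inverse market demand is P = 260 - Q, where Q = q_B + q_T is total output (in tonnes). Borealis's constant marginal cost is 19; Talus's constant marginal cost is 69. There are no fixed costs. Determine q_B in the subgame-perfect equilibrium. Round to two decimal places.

The follower Talus best-responds to any q_B: π_T = (260 - Q)q_T - 69q_T.
Setting the follower's marginal profit to zero, 191 - q_B - 2q_T = 0, i.e. q_T = (191 - q_B)/2.
Borealis substitutes q_T(q_B) into its own profit: π_B = q_B(260 - q_B - (191 - q_B)/2) - 19q_B = (329/2 - (1/2)q_B)q_B - 19q_B.
Maximising: ∂π_B/∂q_B = 291/2 - q_B = 0, giving q_B = 291/2.
Then q_T = (191 - 291/2)/2 = 91/4.

145.50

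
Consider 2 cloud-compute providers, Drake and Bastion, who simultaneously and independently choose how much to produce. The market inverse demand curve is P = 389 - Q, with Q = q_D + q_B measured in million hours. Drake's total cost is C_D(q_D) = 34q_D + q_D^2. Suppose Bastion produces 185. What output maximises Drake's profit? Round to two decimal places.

42.50

With the rival's output fixed at 185, Drake's profit is π_D = (389 - 185 - q_D)q_D - (34q_D + q_D²) = (204 - q_D)q_D - (34q_D + q_D²).
∂π_D/∂q_D = 170 - 4q_D = 0, so q_D = 85/2.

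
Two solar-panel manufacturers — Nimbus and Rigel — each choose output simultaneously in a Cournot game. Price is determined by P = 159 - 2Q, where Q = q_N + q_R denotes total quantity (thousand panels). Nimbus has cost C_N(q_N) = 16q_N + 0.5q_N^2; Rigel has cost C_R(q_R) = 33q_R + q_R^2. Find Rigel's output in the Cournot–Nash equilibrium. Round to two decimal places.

13.23

Nimbus's profit: π_N = (159 - 2Q)q_N - (16q_N + (1/2)q_N²). Setting ∂π_N/∂q_N = 0: 143 - 5q_N - 2(q_R) = 0.
Rigel's profit: π_R = (159 - 2Q)q_R - (33q_R + q_R²). Setting ∂π_R/∂q_R = 0: 126 - 6q_R - 2(q_N) = 0.
Rearranging gives the reaction functions q_N = (143 - 2q_R)/5 and q_R = (126 - 2q_N)/6.
Solving the pair: q_N = 303/13, q_R = 172/13.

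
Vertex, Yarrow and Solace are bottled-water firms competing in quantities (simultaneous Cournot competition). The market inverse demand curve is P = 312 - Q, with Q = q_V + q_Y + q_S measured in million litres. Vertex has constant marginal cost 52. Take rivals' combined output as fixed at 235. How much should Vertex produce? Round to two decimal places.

With rivals' combined output fixed at 235, Vertex's profit is π_V = (312 - 235 - q_V)q_V - (52q_V) = (77 - q_V)q_V - (52q_V).
∂π_V/∂q_V = 25 - 2q_V = 0, so q_V = 25/2.

12.50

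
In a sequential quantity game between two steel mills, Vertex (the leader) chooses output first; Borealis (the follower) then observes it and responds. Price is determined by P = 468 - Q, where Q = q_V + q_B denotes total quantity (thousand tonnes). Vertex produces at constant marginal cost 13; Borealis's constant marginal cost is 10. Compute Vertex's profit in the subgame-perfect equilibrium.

25538

The follower Borealis best-responds to any q_V: π_B = (468 - Q)q_B - 10q_B.
∂π_B/∂q_B = 458 - q_V - 2q_B = 0 gives the reaction function q_B = (458 - q_V)/2.
Vertex substitutes q_B(q_V) into its own profit: π_V = q_V(468 - q_V - (458 - q_V)/2) - 13q_V = (239 - (1/2)q_V)q_V - 13q_V.
Leader FOC: 226 - q_V = 0, so q_V = 226.
Then q_B = (458 - 226)/2 = 116.
Price P = 468 - 342 = 126.
Vertex's profit: (126 - 13)·226 = 25538.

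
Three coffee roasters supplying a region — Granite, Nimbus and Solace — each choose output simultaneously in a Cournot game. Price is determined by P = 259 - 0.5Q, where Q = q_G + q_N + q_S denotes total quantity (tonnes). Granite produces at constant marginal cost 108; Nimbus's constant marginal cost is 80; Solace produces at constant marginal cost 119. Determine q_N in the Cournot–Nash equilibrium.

Granite's profit: π_G = (259 - 0.5Q)q_G - (108q_G). Setting ∂π_G/∂q_G = 0: 151 - q_G - (1/2)(q_N + q_S) = 0.
Nimbus's first-order condition: 179 - q_N - (1/2)(q_G + q_S) = 0.
Solace's first-order condition: 140 - q_S - (1/2)(q_G + q_N) = 0.
Adding the 3 first-order conditions: 470 − 2Q = 0, so Q = 235.
Back-substituting: q_G = (151 − 235/2)/(1/2) = 67, q_N = (179 − 235/2)/(1/2) = 123, q_S = (140 − 235/2)/(1/2) = 45.

123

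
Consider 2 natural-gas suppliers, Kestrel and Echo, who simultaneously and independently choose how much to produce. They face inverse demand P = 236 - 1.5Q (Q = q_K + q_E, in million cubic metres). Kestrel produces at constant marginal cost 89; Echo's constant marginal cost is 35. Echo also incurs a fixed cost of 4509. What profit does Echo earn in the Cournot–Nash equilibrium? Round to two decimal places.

Kestrel's profit: π_K = (236 - 1.5Q)q_K - (89q_K). Setting ∂π_K/∂q_K = 0: 147 - 3q_K - (3/2)(q_E) = 0.
Echo's profit: π_E = (236 - 1.5Q)q_E - (35q_E). Setting ∂π_E/∂q_E = 0: 201 - 3q_E - (3/2)(q_K) = 0.
Best responses: q_K = (147 - (3/2)q_E)/3, q_E = (201 - (3/2)q_K)/3.
Substituting one into the other gives q_K = 62/3 and q_E = 170/3.
Price P = 236 - (3/2)·(232/3) = 120.
Echo's profit: (120 - 35)·(170/3) - 4509 = 923/3.

307.67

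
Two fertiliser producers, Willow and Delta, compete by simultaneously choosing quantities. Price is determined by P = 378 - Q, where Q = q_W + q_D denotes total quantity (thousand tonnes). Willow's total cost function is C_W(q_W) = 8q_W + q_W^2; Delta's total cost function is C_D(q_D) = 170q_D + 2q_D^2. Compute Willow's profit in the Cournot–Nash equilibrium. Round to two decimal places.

15304.89

Willow's profit: π_W = (378 - Q)q_W - (8q_W + q_W²). Setting ∂π_W/∂q_W = 0: 370 - 4q_W - (q_D) = 0.
Delta's profit: π_D = (378 - Q)q_D - (170q_D + 2q_D²). Setting ∂π_D/∂q_D = 0: 208 - 6q_D - (q_W) = 0.
So q_W = (370 - q_D)/4 and q_D = (208 - q_W)/6.
Solving the pair: q_W = 87.4783, q_D = 462/23.
Price P = 378 - 107.5652 = 270.4348.
Willow's profit: 270.4348·87.4783 - 8·87.4783 - 87.4783² = 15304.8922.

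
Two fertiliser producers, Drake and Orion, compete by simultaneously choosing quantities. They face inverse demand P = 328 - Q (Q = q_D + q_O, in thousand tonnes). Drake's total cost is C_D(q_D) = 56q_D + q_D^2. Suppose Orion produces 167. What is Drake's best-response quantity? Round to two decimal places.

With the rival's output fixed at 167, Drake's profit is π_D = (328 - 167 - q_D)q_D - (56q_D + q_D²) = (161 - q_D)q_D - (56q_D + q_D²).
∂π_D/∂q_D = 105 - 4q_D = 0, so q_D = 105/4.

26.25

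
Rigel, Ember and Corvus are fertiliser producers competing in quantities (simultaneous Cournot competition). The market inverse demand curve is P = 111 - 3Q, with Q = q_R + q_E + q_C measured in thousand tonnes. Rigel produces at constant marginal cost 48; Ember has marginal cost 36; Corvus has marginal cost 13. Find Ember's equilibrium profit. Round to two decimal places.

85.33

Rigel's profit: π_R = (111 - 3Q)q_R - (48q_R). Setting ∂π_R/∂q_R = 0: 63 - 6q_R - 3(q_E + q_C) = 0.
Ember's profit: π_E = (111 - 3Q)q_E - (36q_E). Setting ∂π_E/∂q_E = 0: 75 - 6q_E - 3(q_R + q_C) = 0.
Corvus's first-order condition: 98 - 6q_C - 3(q_R + q_E) = 0.
Adding the 3 first-order conditions: 236 − 12Q = 0, so Q = 59/3.
Back-substituting: q_R = (63 − 59)/3 = 4/3, q_E = (75 − 59)/3 = 16/3, q_C = (98 − 59)/3 = 13.
Price P = 111 - 3·(59/3) = 52.
Ember's profit: (52 - 36)·(16/3) = 256/3.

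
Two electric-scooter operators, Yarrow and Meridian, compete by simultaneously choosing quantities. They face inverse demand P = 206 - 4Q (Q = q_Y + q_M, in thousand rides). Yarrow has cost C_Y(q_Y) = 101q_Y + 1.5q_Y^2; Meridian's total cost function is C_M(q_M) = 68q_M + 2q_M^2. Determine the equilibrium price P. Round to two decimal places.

Yarrow's profit: π_Y = (206 - 4Q)q_Y - (101q_Y + (3/2)q_Y²). Setting ∂π_Y/∂q_Y = 0: 105 - 11q_Y - 4(q_M) = 0.
Meridian's first-order condition: 138 - 12q_M - 4(q_Y) = 0.
So q_Y = (105 - 4q_M)/11 and q_M = (138 - 4q_Y)/12.
Substituting one into the other gives q_Y = 177/29 and q_M = 549/58.
Total output Q = 903/58, so price P = 206 - 4·(903/58) = 143.7241.

143.72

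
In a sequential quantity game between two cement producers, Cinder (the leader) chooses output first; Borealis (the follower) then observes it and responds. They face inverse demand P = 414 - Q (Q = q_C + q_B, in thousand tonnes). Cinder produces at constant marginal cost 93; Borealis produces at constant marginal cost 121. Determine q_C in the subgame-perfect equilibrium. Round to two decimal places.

174.50

Solve by backward induction. Given q_C, the follower Borealis maximises π_B = (414 - q_C - q_B)q_B - 121q_B.
Setting the follower's marginal profit to zero, 293 - q_C - 2q_B = 0, i.e. q_B = (293 - q_C)/2.
Cinder substitutes q_B(q_C) into its own profit: π_C = q_C(414 - q_C - (293 - q_C)/2) - 93q_C = (535/2 - (1/2)q_C)q_C - 93q_C.
The leader's first-order condition 349/2 - q_C = 0 yields q_C = 349/2.
Then q_B = (293 - 349/2)/2 = 237/4.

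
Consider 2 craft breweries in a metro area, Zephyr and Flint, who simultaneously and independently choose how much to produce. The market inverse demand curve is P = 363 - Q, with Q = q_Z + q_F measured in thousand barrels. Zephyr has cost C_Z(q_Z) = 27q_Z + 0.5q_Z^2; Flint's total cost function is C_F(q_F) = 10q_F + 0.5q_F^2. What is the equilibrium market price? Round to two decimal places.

Zephyr's profit: π_Z = (363 - Q)q_Z - (27q_Z + (1/2)q_Z²). Setting ∂π_Z/∂q_Z = 0: 336 - 3q_Z - (q_F) = 0.
Flint's first-order condition: 353 - 3q_F - (q_Z) = 0.
Rearranging gives the reaction functions q_Z = (336 - q_F)/3 and q_F = (353 - q_Z)/3.
Substituting one into the other gives q_Z = 655/8 and q_F = 723/8.
Total output Q = 689/4, so price P = 363 - 689/4 = 763/4.

190.75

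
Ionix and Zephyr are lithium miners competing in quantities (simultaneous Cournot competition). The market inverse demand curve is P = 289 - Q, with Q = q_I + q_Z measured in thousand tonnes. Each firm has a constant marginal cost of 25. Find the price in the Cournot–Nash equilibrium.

A representative firm's profit is π_i = q_i(289 - Q) - 25q_i.
First-order condition (treating rivals' output as given): 264 - 2q_i - q_j = 0.
By symmetry each firm produces the same amount; substituting q_j = q_i yields q_i = 264/3 = 88.
Total output Q = 176, so price P = 289 - 176 = 113.

113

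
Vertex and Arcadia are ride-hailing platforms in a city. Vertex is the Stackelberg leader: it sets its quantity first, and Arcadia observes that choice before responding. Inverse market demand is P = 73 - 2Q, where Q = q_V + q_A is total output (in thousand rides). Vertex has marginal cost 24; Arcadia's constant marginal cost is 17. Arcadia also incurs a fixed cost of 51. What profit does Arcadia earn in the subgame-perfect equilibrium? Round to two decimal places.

Solve by backward induction. Given q_V, the follower Arcadia maximises π_A = (73 - 2q_V - 2q_A)q_A - 17q_A.
Setting the follower's marginal profit to zero, 56 - 2q_V - 4q_A = 0, i.e. q_A = (56 - 2q_V)/4.
Vertex substitutes q_A(q_V) into its own profit: π_V = q_V(73 - 2q_V - (56 - 2q_V)/2) - 24q_V = (45 - q_V)q_V - 24q_V.
Leader FOC: 21 - 2q_V = 0, so q_V = 21/2.
Then q_A = (56 - 2·(21/2))/4 = 35/4.
Price P = 73 - 2·(77/4) = 69/2.
Arcadia's profit: (69/2 - 17)·(35/4) - 51 = 817/8.

102.13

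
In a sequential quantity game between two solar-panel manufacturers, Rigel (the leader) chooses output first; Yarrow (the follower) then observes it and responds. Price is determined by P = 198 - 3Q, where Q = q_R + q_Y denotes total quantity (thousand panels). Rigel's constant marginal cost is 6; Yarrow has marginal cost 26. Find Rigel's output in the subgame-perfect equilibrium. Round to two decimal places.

35.33

The follower Yarrow best-responds to any q_R: π_Y = (198 - 3Q)q_Y - 26q_Y.
Follower FOC: 172 - 3q_R - 6q_Y = 0, so q_Y(q_R) = (172 - 3q_R)/6.
The leader anticipates this reaction. Substituting into P = 198 - 3Q gives P = 112 - (3/2)q_R, so π_R = (112 - (3/2)q_R)q_R - 6q_R.
Leader FOC: 106 - 3q_R = 0, so q_R = 106/3.
Then q_Y = (172 - 3·(106/3))/6 = 11.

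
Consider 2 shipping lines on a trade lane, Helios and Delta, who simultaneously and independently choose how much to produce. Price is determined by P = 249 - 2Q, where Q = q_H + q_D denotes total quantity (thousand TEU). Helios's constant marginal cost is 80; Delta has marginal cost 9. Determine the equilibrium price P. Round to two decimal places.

Helios's profit: π_H = (249 - 2Q)q_H - (80q_H). Setting ∂π_H/∂q_H = 0: 169 - 4q_H - 2(q_D) = 0.
Delta's first-order condition: 240 - 4q_D - 2(q_H) = 0.
So q_H = (169 - 2q_D)/4 and q_D = (240 - 2q_H)/4.
Solving the pair: q_H = 49/3, q_D = 311/6.
Total output Q = 409/6, so price P = 249 - 2·(409/6) = 338/3.

112.67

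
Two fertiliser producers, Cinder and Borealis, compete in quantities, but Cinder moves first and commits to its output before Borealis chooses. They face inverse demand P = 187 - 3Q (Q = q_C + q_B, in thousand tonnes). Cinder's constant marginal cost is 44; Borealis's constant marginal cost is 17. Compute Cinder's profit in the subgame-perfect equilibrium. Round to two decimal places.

The follower Borealis best-responds to any q_C: π_B = (187 - 3Q)q_B - 17q_B.
∂π_B/∂q_B = 170 - 3q_C - 6q_B = 0 gives the reaction function q_B = (170 - 3q_C)/6.
The leader anticipates this reaction. Substituting into P = 187 - 3Q gives P = 102 - (3/2)q_C, so π_C = (102 - (3/2)q_C)q_C - 44q_C.
The leader's first-order condition 58 - 3q_C = 0 yields q_C = 58/3.
Then q_B = (170 - 3·(58/3))/6 = 56/3.
Price P = 187 - 3·38 = 73.
Cinder's profit: (73 - 44)·(58/3) = 1682/3.

560.67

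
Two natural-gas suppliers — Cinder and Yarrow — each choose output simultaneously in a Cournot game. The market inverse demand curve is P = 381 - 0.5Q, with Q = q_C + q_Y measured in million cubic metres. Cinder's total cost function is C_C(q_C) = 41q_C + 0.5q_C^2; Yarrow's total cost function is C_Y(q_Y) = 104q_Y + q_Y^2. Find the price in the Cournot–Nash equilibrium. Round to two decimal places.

270.96

Cinder's profit: π_C = (381 - 0.5Q)q_C - (41q_C + (1/2)q_C²). Setting ∂π_C/∂q_C = 0: 340 - 2q_C - (1/2)(q_Y) = 0.
Yarrow's profit: π_Y = (381 - 0.5Q)q_Y - (104q_Y + q_Y²). Setting ∂π_Y/∂q_Y = 0: 277 - 3q_Y - (1/2)(q_C) = 0.
Rearranging gives the reaction functions q_C = (340 - (1/2)q_Y)/2 and q_Y = (277 - (1/2)q_C)/3.
Solving the pair: q_C = 153.3043, q_Y = 1536/23.
Total output Q = 220.0870, so price P = 381 - (1/2)·220.0870 = 270.9565.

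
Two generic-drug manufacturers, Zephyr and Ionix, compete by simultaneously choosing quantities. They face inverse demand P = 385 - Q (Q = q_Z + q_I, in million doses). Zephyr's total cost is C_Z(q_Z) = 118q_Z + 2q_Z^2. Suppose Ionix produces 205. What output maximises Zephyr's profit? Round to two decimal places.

10.33

With the rival's output fixed at 205, Zephyr's profit is π_Z = (385 - 205 - q_Z)q_Z - (118q_Z + 2q_Z²) = (180 - q_Z)q_Z - (118q_Z + 2q_Z²).
∂π_Z/∂q_Z = 62 - 6q_Z = 0, so q_Z = 31/3.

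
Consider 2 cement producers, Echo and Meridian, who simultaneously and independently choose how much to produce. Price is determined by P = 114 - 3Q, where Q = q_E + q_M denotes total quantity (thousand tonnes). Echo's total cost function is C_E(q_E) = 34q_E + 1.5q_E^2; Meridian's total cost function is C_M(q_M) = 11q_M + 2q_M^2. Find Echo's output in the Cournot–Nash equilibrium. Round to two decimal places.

6.06

Echo's profit: π_E = (114 - 3Q)q_E - (34q_E + (3/2)q_E²). Setting ∂π_E/∂q_E = 0: 80 - 9q_E - 3(q_M) = 0.
Meridian's profit: π_M = (114 - 3Q)q_M - (11q_M + 2q_M²). Setting ∂π_M/∂q_M = 0: 103 - 10q_M - 3(q_E) = 0.
Best responses: q_E = (80 - 3q_M)/9, q_M = (103 - 3q_E)/10.
Solving the pair: q_E = 491/81, q_M = 229/27.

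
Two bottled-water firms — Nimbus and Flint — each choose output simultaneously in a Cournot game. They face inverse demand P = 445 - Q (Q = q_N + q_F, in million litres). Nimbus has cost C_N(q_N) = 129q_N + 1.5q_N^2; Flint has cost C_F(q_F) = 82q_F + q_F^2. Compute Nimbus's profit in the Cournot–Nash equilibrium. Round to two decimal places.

Nimbus's profit: π_N = (445 - Q)q_N - (129q_N + (3/2)q_N²). Setting ∂π_N/∂q_N = 0: 316 - 5q_N - (q_F) = 0.
Flint's profit: π_F = (445 - Q)q_F - (82q_F + q_F²). Setting ∂π_F/∂q_F = 0: 363 - 4q_F - (q_N) = 0.
So q_N = (316 - q_F)/5 and q_F = (363 - q_N)/4.
Substituting one into the other gives q_N = 901/19 and q_F = 1499/19.
Price P = 445 - 126.3158 = 318.6842.
Nimbus's profit: 318.6842·(901/19) - 129·(901/19) - (3/2)(901/19)² = 5621.8906.

5621.89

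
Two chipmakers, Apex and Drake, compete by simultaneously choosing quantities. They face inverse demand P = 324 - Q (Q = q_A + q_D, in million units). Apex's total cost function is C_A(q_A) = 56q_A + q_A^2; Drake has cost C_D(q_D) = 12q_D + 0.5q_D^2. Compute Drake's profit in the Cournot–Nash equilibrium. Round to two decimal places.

11905.79

Apex's profit: π_A = (324 - Q)q_A - (56q_A + q_A²). Setting ∂π_A/∂q_A = 0: 268 - 4q_A - (q_D) = 0.
Drake's profit: π_D = (324 - Q)q_D - (12q_D + (1/2)q_D²). Setting ∂π_D/∂q_D = 0: 312 - 3q_D - (q_A) = 0.
Rearranging gives the reaction functions q_A = (268 - q_D)/4 and q_D = (312 - q_A)/3.
Substituting one into the other gives q_A = 492/11 and q_D = 980/11.
Price P = 324 - 1472/11 = 190.1818.
Drake's profit: 190.1818·(980/11) - 12·(980/11) - (1/2)(980/11)² = 11905.7851.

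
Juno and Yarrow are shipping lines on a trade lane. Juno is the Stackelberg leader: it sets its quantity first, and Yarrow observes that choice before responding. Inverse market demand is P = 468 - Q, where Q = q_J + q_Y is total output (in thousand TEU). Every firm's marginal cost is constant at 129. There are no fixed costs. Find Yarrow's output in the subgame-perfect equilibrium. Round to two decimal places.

84.75

Solve by backward induction. Given q_J, the follower Yarrow maximises π_Y = (468 - q_J - q_Y)q_Y - 129q_Y.
Setting the follower's marginal profit to zero, 339 - q_J - 2q_Y = 0, i.e. q_Y = (339 - q_J)/2.
The leader anticipates this reaction. Substituting into P = 468 - Q gives P = 597/2 - (1/2)q_J, so π_J = (597/2 - (1/2)q_J)q_J - 129q_J.
The leader's first-order condition 339/2 - q_J = 0 yields q_J = 339/2.
Then q_Y = (339 - 339/2)/2 = 339/4.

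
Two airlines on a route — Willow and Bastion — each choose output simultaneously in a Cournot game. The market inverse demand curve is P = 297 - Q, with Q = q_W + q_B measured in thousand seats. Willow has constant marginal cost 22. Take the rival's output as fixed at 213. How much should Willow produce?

31

With the rival's output fixed at 213, Willow's profit is π_W = (297 - 213 - q_W)q_W - (22q_W) = (84 - q_W)q_W - (22q_W).
∂π_W/∂q_W = 62 - 2q_W = 0, so q_W = 31.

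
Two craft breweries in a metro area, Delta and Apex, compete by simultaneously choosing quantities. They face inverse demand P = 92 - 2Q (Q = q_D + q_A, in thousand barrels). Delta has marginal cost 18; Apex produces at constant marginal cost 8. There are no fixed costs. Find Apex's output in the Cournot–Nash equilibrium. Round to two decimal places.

Delta's profit: π_D = (92 - 2Q)q_D - (18q_D). Setting ∂π_D/∂q_D = 0: 74 - 4q_D - 2(q_A) = 0.
Apex's first-order condition: 84 - 4q_A - 2(q_D) = 0.
So q_D = (74 - 2q_A)/4 and q_A = (84 - 2q_D)/4.
Solving the pair: q_D = 32/3, q_A = 47/3.

15.67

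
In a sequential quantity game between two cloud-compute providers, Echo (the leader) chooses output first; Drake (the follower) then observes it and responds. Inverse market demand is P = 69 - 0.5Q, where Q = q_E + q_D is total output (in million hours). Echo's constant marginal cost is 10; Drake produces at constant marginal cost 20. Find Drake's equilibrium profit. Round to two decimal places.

The follower Drake best-responds to any q_E: π_D = (69 - 0.5Q)q_D - 20q_D.
∂π_D/∂q_D = 49 - (1/2)q_E - q_D = 0 gives the reaction function q_D = (49 - (1/2)q_E).
The leader anticipates this reaction. Substituting into P = 69 - 0.5Q gives P = 89/2 - (1/4)q_E, so π_E = (89/2 - (1/4)q_E)q_E - 10q_E.
Leader FOC: 69/2 - (1/2)q_E = 0, so q_E = 69.
Then q_D = (49 - (1/2)·69) = 29/2.
Price P = 69 - (1/2)·(167/2) = 109/4.
Drake's profit: (109/4 - 20)·(29/2) = 841/8.

105.13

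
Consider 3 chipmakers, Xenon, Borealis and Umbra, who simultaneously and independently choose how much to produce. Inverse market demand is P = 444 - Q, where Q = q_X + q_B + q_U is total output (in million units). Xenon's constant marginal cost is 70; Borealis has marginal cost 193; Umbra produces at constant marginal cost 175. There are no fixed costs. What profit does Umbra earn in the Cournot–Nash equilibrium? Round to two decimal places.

2070.25

Xenon's profit: π_X = (444 - Q)q_X - (70q_X). Setting ∂π_X/∂q_X = 0: 374 - 2q_X - (q_B + q_U) = 0.
Borealis's profit: π_B = (444 - Q)q_B - (193q_B). Setting ∂π_B/∂q_B = 0: 251 - 2q_B - (q_X + q_U) = 0.
Umbra's first-order condition: 269 - 2q_U - (q_X + q_B) = 0.
Adding the 3 conditions: 894 − 2Q − 2Q = 0, i.e. Q = 447/2.
Back-substituting: q_X = (374 − 447/2) = 301/2, q_B = (251 − 447/2) = 55/2, q_U = (269 − 447/2) = 91/2.
Price P = 444 - 447/2 = 441/2.
Umbra's profit: (441/2 - 175)·(91/2) = 2070.2500.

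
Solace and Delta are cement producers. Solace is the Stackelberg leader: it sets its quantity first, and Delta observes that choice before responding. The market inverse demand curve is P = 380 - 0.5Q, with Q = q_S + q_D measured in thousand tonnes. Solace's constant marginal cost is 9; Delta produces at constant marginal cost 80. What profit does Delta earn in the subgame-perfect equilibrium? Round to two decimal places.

3120.50

The follower Delta best-responds to any q_S: π_D = (380 - 0.5Q)q_D - 80q_D.
∂π_D/∂q_D = 300 - (1/2)q_S - q_D = 0 gives the reaction function q_D = (300 - (1/2)q_S).
Solace substitutes q_D(q_S) into its own profit: π_S = q_S(380 - (1/2)q_S - (300 - (1/2)q_S)/2) - 9q_S = (230 - (1/4)q_S)q_S - 9q_S.
The leader's first-order condition 221 - (1/2)q_S = 0 yields q_S = 442.
Then q_D = (300 - (1/2)·442) = 79.
Price P = 380 - (1/2)·521 = 239/2.
Delta's profit: (239/2 - 80)·79 = 3120.5000.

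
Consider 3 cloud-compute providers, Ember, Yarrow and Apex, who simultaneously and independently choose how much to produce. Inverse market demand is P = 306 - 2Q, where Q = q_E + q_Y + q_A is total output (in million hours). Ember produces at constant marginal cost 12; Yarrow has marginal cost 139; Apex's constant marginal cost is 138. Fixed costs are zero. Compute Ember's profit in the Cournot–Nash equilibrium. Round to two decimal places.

Ember's profit: π_E = (306 - 2Q)q_E - (12q_E). Setting ∂π_E/∂q_E = 0: 294 - 4q_E - 2(q_Y + q_A) = 0.
Yarrow's profit: π_Y = (306 - 2Q)q_Y - (139q_Y). Setting ∂π_Y/∂q_Y = 0: 167 - 4q_Y - 2(q_E + q_A) = 0.
Apex's first-order condition: 168 - 4q_A - 2(q_E + q_Y) = 0.
Adding the 3 first-order conditions: 629 − 8Q = 0, so Q = 629/8.
Back-substituting: q_E = (294 − 629/4)/2 = 547/8, q_Y = (167 − 629/4)/2 = 39/8, q_A = (168 − 629/4)/2 = 43/8.
Price P = 306 - 2·(629/8) = 595/4.
Ember's profit: (595/4 - 12)·(547/8) = 9350.2813.

9350.28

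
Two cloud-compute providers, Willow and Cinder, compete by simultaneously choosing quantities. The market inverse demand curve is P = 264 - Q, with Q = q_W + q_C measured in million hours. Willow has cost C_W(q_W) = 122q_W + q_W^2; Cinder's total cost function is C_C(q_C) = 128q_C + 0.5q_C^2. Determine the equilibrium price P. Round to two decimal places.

Willow's profit: π_W = (264 - Q)q_W - (122q_W + q_W²). Setting ∂π_W/∂q_W = 0: 142 - 4q_W - (q_C) = 0.
Cinder's first-order condition: 136 - 3q_C - (q_W) = 0.
Best responses: q_W = (142 - q_C)/4, q_C = (136 - q_W)/3.
Solving the pair: q_W = 290/11, q_C = 402/11.
Total output Q = 692/11, so price P = 264 - 692/11 = 201.0909.

201.09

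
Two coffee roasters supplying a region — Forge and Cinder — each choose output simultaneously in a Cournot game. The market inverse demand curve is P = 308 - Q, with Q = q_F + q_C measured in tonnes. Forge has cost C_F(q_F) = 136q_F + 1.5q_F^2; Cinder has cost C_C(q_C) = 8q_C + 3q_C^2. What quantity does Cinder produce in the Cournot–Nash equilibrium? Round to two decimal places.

Forge's profit: π_F = (308 - Q)q_F - (136q_F + (3/2)q_F²). Setting ∂π_F/∂q_F = 0: 172 - 5q_F - (q_C) = 0.
Cinder's profit: π_C = (308 - Q)q_C - (8q_C + 3q_C²). Setting ∂π_C/∂q_C = 0: 300 - 8q_C - (q_F) = 0.
So q_F = (172 - q_C)/5 and q_C = (300 - q_F)/8.
Substituting one into the other gives q_F = 1076/39 and q_C = 1328/39.

34.05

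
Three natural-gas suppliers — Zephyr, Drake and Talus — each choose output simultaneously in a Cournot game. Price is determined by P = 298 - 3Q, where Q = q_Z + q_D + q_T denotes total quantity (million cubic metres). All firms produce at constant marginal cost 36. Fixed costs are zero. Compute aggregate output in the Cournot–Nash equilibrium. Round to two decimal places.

Each firm earns π_i = (298 - 3Q)q_i - 36q_i.
Setting ∂π_i/∂q_i = 0 with rivals' quantities fixed: 262 - 6q_i - 3·Σ_{j≠i} q_j = 0.
By symmetry each firm produces the same amount; substituting Σ_{j≠i} q_j = 2q_i yields q_i = 262/12 = 131/6.
Total output Q = 131/6 + 131/6 + 131/6 = 131/2.

65.50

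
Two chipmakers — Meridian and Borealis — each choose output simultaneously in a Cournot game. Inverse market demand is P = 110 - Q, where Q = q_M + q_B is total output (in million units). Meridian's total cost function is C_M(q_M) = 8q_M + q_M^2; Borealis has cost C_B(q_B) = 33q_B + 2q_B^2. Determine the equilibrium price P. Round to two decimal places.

77.78

Meridian's profit: π_M = (110 - Q)q_M - (8q_M + q_M²). Setting ∂π_M/∂q_M = 0: 102 - 4q_M - (q_B) = 0.
Borealis's first-order condition: 77 - 6q_B - (q_M) = 0.
Best responses: q_M = (102 - q_B)/4, q_B = (77 - q_M)/6.
Solving the pair: q_M = 535/23, q_B = 206/23.
Total output Q = 741/23, so price P = 110 - 741/23 = 1789/23.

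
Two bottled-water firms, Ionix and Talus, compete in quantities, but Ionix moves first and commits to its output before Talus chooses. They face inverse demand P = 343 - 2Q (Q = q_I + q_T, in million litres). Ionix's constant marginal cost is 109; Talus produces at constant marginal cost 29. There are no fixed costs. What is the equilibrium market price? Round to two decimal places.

The follower Talus best-responds to any q_I: π_T = (343 - 2Q)q_T - 29q_T.
∂π_T/∂q_T = 314 - 2q_I - 4q_T = 0 gives the reaction function q_T = (314 - 2q_I)/4.
Ionix substitutes q_T(q_I) into its own profit: π_I = q_I(343 - 2q_I - (314 - 2q_I)/2) - 109q_I = (186 - q_I)q_I - 109q_I.
Maximising: ∂π_I/∂q_I = 77 - 2q_I = 0, giving q_I = 77/2.
Then q_T = (314 - 2·(77/2))/4 = 237/4.
Total output Q = 391/4, so price P = 343 - 2·(391/4) = 295/2.

147.50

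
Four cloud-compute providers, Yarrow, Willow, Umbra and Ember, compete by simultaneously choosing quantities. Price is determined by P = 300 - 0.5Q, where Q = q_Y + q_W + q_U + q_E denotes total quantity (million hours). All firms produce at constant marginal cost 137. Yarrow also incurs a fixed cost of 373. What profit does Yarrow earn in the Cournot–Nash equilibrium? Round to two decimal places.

1752.52

A representative firm's profit is π_i = q_i(300 - 0.5Q) - 137q_i.
Setting ∂π_i/∂q_i = 0 with rivals' quantities fixed: 163 - q_i - (1/2)·Σ_{j≠i} q_j = 0.
By symmetry each firm produces the same amount; substituting Σ_{j≠i} q_j = 3q_i yields q_i = 163/(5/2) = 326/5.
Price P = 300 - (1/2)·(1304/5) = 848/5.
Yarrow's profit: (848/5 - 137)·(326/5) - 373 = 1752.5200.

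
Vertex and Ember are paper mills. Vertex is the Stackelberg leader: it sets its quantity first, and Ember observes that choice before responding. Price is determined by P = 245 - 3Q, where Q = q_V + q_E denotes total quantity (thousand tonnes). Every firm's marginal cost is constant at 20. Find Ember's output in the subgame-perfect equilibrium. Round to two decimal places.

The follower Ember best-responds to any q_V: π_E = (245 - 3Q)q_E - 20q_E.
∂π_E/∂q_E = 225 - 3q_V - 6q_E = 0 gives the reaction function q_E = (225 - 3q_V)/6.
Vertex substitutes q_E(q_V) into its own profit: π_V = q_V(245 - 3q_V - (225 - 3q_V)/2) - 20q_V = (265/2 - (3/2)q_V)q_V - 20q_V.
Maximising: ∂π_V/∂q_V = 225/2 - 3q_V = 0, giving q_V = 75/2.
Then q_E = (225 - 3·(75/2))/6 = 75/4.

18.75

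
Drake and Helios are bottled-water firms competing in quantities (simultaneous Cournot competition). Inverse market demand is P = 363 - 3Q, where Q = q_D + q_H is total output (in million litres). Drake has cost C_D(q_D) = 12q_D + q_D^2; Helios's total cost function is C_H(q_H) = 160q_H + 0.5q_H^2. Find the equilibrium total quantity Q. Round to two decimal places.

51.47

Drake's profit: π_D = (363 - 3Q)q_D - (12q_D + q_D²). Setting ∂π_D/∂q_D = 0: 351 - 8q_D - 3(q_H) = 0.
Helios's profit: π_H = (363 - 3Q)q_H - (160q_H + (1/2)q_H²). Setting ∂π_H/∂q_H = 0: 203 - 7q_H - 3(q_D) = 0.
Best responses: q_D = (351 - 3q_H)/8, q_H = (203 - 3q_D)/7.
Solving the pair: q_D = 1848/47, q_H = 571/47.
Total output Q = 1848/47 + 571/47 = 51.4681.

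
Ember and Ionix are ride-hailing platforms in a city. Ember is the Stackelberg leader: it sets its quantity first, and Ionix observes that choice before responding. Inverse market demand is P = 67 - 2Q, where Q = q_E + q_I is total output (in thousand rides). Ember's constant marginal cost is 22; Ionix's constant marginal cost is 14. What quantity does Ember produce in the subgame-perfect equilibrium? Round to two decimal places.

Solve by backward induction. Given q_E, the follower Ionix maximises π_I = (67 - 2q_E - 2q_I)q_I - 14q_I.
∂π_I/∂q_I = 53 - 2q_E - 4q_I = 0 gives the reaction function q_I = (53 - 2q_E)/4.
The leader anticipates this reaction. Substituting into P = 67 - 2Q gives P = 81/2 - q_E, so π_E = (81/2 - q_E)q_E - 22q_E.
Maximising: ∂π_E/∂q_E = 37/2 - 2q_E = 0, giving q_E = 37/4.
Then q_I = (53 - 2·(37/4))/4 = 69/8.

9.25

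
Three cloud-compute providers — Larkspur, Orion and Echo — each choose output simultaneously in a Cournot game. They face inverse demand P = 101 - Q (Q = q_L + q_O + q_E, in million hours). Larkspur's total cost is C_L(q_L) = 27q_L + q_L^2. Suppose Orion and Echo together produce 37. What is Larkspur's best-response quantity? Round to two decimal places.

With rivals' combined output fixed at 37, Larkspur's profit is π_L = (101 - 37 - q_L)q_L - (27q_L + q_L²) = (64 - q_L)q_L - (27q_L + q_L²).
∂π_L/∂q_L = 37 - 4q_L = 0, so q_L = 37/4.

9.25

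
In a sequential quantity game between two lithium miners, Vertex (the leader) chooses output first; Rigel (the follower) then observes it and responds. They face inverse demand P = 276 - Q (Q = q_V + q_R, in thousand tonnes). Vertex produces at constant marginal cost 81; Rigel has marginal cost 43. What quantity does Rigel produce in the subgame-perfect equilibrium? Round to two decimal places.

The follower Rigel best-responds to any q_V: π_R = (276 - Q)q_R - 43q_R.
Setting the follower's marginal profit to zero, 233 - q_V - 2q_R = 0, i.e. q_R = (233 - q_V)/2.
Vertex substitutes q_R(q_V) into its own profit: π_V = q_V(276 - q_V - (233 - q_V)/2) - 81q_V = (319/2 - (1/2)q_V)q_V - 81q_V.
Maximising: ∂π_V/∂q_V = 157/2 - q_V = 0, giving q_V = 157/2.
Then q_R = (233 - 157/2)/2 = 309/4.

77.25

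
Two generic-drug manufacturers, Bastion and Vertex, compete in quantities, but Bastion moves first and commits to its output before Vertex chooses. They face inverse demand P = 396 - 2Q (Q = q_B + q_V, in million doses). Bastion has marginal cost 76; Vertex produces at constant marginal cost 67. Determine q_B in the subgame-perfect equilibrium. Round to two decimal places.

77.75

The follower Vertex best-responds to any q_B: π_V = (396 - 2Q)q_V - 67q_V.
Follower FOC: 329 - 2q_B - 4q_V = 0, so q_V(q_B) = (329 - 2q_B)/4.
The leader anticipates this reaction. Substituting into P = 396 - 2Q gives P = 463/2 - q_B, so π_B = (463/2 - q_B)q_B - 76q_B.
Maximising: ∂π_B/∂q_B = 311/2 - 2q_B = 0, giving q_B = 311/4.
Then q_V = (329 - 2·(311/4))/4 = 347/8.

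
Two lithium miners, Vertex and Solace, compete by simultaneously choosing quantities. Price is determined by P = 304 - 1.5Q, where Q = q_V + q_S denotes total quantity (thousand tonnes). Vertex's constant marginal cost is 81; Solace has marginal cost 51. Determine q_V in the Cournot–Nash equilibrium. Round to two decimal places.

Vertex's profit: π_V = (304 - 1.5Q)q_V - (81q_V). Setting ∂π_V/∂q_V = 0: 223 - 3q_V - (3/2)(q_S) = 0.
Solace's profit: π_S = (304 - 1.5Q)q_S - (51q_S). Setting ∂π_S/∂q_S = 0: 253 - 3q_S - (3/2)(q_V) = 0.
Rearranging gives the reaction functions q_V = (223 - (3/2)q_S)/3 and q_S = (253 - (3/2)q_V)/3.
Solving the pair: q_V = 386/9, q_S = 566/9.

42.89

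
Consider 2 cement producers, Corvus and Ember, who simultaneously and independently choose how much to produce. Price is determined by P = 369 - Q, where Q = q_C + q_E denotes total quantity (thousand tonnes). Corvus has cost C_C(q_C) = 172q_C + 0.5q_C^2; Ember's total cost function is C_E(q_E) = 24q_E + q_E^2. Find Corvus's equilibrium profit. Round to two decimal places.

2432.84

Corvus's profit: π_C = (369 - Q)q_C - (172q_C + (1/2)q_C²). Setting ∂π_C/∂q_C = 0: 197 - 3q_C - (q_E) = 0.
Ember's profit: π_E = (369 - Q)q_E - (24q_E + q_E²). Setting ∂π_E/∂q_E = 0: 345 - 4q_E - (q_C) = 0.
Rearranging gives the reaction functions q_C = (197 - q_E)/3 and q_E = (345 - q_C)/4.
Solving the pair: q_C = 443/11, q_E = 838/11.
Price P = 369 - 1281/11 = 252.5455.
Corvus's profit: 252.5455·(443/11) - 172·(443/11) - (1/2)(443/11)² = 2432.8388.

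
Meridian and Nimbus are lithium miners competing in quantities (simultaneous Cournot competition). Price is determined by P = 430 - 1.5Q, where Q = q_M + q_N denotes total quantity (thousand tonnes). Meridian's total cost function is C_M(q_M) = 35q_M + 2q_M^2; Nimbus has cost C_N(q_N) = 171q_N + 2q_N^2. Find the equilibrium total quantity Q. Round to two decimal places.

76.94

Meridian's profit: π_M = (430 - 1.5Q)q_M - (35q_M + 2q_M²). Setting ∂π_M/∂q_M = 0: 395 - 7q_M - (3/2)(q_N) = 0.
Nimbus's first-order condition: 259 - 7q_N - (3/2)(q_M) = 0.
Best responses: q_M = (395 - (3/2)q_N)/7, q_N = (259 - (3/2)q_M)/7.
Substituting one into the other gives q_M = 50.8342 and q_N = 26.1070.
Total output Q = 50.8342 + 26.1070 = 1308/17.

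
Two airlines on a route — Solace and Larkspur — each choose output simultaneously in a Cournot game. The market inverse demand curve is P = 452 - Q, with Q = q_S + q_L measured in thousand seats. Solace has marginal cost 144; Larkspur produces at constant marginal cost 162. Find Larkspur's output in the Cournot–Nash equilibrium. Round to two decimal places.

Solace's profit: π_S = (452 - Q)q_S - (144q_S). Setting ∂π_S/∂q_S = 0: 308 - 2q_S - (q_L) = 0.
Larkspur's profit: π_L = (452 - Q)q_L - (162q_L). Setting ∂π_L/∂q_L = 0: 290 - 2q_L - (q_S) = 0.
So q_S = (308 - q_L)/2 and q_L = (290 - q_S)/2.
Solving the pair: q_S = 326/3, q_L = 272/3.

90.67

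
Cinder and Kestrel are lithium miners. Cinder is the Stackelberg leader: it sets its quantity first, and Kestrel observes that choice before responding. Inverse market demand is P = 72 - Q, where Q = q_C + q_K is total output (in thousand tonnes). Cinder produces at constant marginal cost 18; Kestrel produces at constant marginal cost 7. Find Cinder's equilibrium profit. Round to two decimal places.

231.13

The follower Kestrel best-responds to any q_C: π_K = (72 - Q)q_K - 7q_K.
∂π_K/∂q_K = 65 - q_C - 2q_K = 0 gives the reaction function q_K = (65 - q_C)/2.
The leader anticipates this reaction. Substituting into P = 72 - Q gives P = 79/2 - (1/2)q_C, so π_C = (79/2 - (1/2)q_C)q_C - 18q_C.
Maximising: ∂π_C/∂q_C = 43/2 - q_C = 0, giving q_C = 43/2.
Then q_K = (65 - 43/2)/2 = 87/4.
Price P = 72 - 173/4 = 115/4.
Cinder's profit: (115/4 - 18)·(43/2) = 1849/8.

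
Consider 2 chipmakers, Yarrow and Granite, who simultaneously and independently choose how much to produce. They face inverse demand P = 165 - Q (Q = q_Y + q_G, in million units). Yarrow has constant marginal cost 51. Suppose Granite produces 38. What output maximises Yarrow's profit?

With the rival's output fixed at 38, Yarrow's profit is π_Y = (165 - 38 - q_Y)q_Y - (51q_Y) = (127 - q_Y)q_Y - (51q_Y).
∂π_Y/∂q_Y = 76 - 2q_Y = 0, so q_Y = 38.

38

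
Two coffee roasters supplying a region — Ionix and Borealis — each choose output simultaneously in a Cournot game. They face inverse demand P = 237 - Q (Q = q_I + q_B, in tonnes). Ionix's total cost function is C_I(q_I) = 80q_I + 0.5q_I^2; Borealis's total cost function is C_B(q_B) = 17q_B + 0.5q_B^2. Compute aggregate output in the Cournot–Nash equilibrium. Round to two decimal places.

94.25

Ionix's profit: π_I = (237 - Q)q_I - (80q_I + (1/2)q_I²). Setting ∂π_I/∂q_I = 0: 157 - 3q_I - (q_B) = 0.
Borealis's profit: π_B = (237 - Q)q_B - (17q_B + (1/2)q_B²). Setting ∂π_B/∂q_B = 0: 220 - 3q_B - (q_I) = 0.
Best responses: q_I = (157 - q_B)/3, q_B = (220 - q_I)/3.
Solving the pair: q_I = 251/8, q_B = 503/8.
Total output Q = 251/8 + 503/8 = 377/4.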